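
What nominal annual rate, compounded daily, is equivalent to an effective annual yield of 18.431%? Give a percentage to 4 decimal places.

16.9200%

(1 + r/365)^365 − 1 = 0.18431, so 1 + r/365 = 1.18431^(1/365).
r/365 = 0.000464, so r = 0.169200 = 16.9200%.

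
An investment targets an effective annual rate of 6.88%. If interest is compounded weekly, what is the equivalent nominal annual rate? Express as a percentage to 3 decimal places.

6.658%

(1 + r/52)^52 − 1 = 0.0688, so 1 + r/52 = 1.0688^(1/52).
r/52 = 0.001280, so r = 0.066579 = 6.658%.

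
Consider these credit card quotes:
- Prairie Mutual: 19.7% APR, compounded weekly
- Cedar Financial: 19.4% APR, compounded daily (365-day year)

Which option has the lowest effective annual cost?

Cedar Financial

Prairie Mutual: (1 + 0.197/52)^52 − 1 = 21.729%
Cedar Financial: (1 + 0.194/365)^365 − 1 = 21.403%
The lowest effective annual rate is Cedar Financial at 21.403%.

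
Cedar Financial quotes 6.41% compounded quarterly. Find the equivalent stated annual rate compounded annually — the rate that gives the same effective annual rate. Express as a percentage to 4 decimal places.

6.5657%

EAR = (1 + 0.0641/4)^4 − 1 = 0.065657.
Compounded annually, the equivalent nominal rate is the EAR itself: 6.5657%.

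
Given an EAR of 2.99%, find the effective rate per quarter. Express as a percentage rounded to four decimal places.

The per-quarter rate i satisfies (1 + i)^4 = 1 + 0.0299.
i = 1.0299^(1/4) − 1 = 0.0073926 = 0.7393%.

0.7393%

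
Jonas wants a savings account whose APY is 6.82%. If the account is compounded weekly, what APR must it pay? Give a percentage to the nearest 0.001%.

6.602%

(1 + r/52)^52 − 1 = 0.0682, so 1 + r/52 = 1.0682^(1/52).
r/52 = 0.001270, so r = 0.066017 = 6.602%.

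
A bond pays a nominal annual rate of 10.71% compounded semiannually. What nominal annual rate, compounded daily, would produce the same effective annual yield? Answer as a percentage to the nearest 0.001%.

EAR = (1 + 0.1071/2)^2 − 1 = 0.109968.
Solve (1 + r/365)^365 = 1.109968: r/365 = 1.109968^(1/365) − 1 = 0.000286, so r = 0.104346 = 10.435%.

10.435%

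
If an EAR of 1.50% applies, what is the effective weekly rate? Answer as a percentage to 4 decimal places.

0.0286%

The per-week rate i satisfies (1 + i)^52 = 1 + 0.0150.
i = 1.0150^(1/52) − 1 = 0.0002864 = 0.0286%.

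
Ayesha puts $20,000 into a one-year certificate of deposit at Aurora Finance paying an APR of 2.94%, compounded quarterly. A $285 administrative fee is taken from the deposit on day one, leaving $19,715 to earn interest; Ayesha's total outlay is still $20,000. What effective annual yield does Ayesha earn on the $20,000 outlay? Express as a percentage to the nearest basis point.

Value after one year: 19,715 × (1 + 0.0294/4)^4 = 19,715 × 1.029726 = $20,301.04.
Effective yield on the $20,000 outlay: 20,301.04 / 20,000 − 1 = 0.015052 = 1.51%.

1.51%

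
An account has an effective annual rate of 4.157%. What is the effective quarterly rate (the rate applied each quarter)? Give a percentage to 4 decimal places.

The per-quarter rate i satisfies (1 + i)^4 = 1 + 0.04157.
i = 1.04157^(1/4) − 1 = 0.0102343 = 1.0234%.

1.0234%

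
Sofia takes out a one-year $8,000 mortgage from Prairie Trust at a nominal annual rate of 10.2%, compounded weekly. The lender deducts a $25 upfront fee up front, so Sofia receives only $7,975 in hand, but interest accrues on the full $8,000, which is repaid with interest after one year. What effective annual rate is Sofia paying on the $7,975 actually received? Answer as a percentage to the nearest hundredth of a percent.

Amount owed after one year: 8,000 × (1 + 0.102/52)^52 = 8,000 × 1.107273 = $8,858.18.
Effective rate on net proceeds: 8,858.18 / 7,975 − 1 = 0.110744 = 11.07%.

11.07%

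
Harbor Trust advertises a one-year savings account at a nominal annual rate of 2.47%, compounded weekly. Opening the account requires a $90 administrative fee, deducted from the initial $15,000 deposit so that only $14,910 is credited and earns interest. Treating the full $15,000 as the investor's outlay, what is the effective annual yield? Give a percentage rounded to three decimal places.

1.885%

Value after one year: 14,910 × (1 + 0.0247/52)^52 = 14,910 × 1.025002 = $15,282.77.
Effective yield on the $15,000 outlay: 15,282.77 / 15,000 − 1 = 0.018852 = 1.885%.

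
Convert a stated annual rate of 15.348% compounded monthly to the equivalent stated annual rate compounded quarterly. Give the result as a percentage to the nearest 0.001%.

15.545%

EAR = (1 + 0.15348/12)^12 − 1 = 0.164750.
Solve (1 + r/4)^4 = 1.164750: r/4 = 1.164750^(1/4) − 1 = 0.038863, so r = 0.155451 = 15.545%.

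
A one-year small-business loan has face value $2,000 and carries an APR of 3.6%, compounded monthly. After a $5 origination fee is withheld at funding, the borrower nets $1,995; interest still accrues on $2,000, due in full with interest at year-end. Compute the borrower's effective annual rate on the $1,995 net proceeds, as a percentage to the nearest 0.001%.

3.920%

Amount owed after one year: 2,000 × (1 + 0.036/12)^12 = 2,000 × 1.036600 = $2,073.20.
Effective rate on net proceeds: 2,073.20 / 1,995 − 1 = 0.039198 = 3.920%.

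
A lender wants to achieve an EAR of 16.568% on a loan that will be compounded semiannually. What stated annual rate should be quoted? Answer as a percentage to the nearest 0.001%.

(1 + r/2)^2 − 1 = 0.16568, so 1 + r/2 = 1.16568^(1/2).
r/2 = 0.079667, so r = 0.159333 = 15.933%.

15.933%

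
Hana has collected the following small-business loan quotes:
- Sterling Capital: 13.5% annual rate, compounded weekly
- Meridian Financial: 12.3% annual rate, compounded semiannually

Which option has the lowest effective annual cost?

Meridian Financial

Sterling Capital: (1 + 0.135/52)^52 − 1 = 14.434%
Meridian Financial: (1 + 0.123/2)^2 − 1 = 12.678%
The lowest effective annual rate is Meridian Financial at 12.678%.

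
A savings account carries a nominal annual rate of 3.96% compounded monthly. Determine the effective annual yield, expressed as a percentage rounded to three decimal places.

EAR = (1 + 0.0396/12)^12 − 1.
= (1 + 0.003300)^12 − 1 = 1.040327 − 1 = 4.033%.

4.033%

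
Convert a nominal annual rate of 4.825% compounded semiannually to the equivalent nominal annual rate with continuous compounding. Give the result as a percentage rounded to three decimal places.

EAR = (1 + 0.04825/2)^2 − 1 = 0.048832.
Equivalent continuous rate: r = ln(1 + 0.048832) = 0.047677 = 4.768%.

4.768%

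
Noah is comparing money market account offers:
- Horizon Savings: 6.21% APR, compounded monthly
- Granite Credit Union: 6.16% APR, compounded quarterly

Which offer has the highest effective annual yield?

Horizon Savings

Horizon Savings: (1 + 0.0621/12)^12 − 1 = 6.390%
Granite Credit Union: (1 + 0.0616/4)^4 − 1 = 6.304%
The highest effective annual rate is Horizon Savings at 6.390%.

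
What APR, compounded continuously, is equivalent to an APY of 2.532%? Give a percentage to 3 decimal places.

Continuous: nominal r satisfies e^r − 1 = 0.02532.
r = ln(1 + 0.02532) = ln(1.02532) = 0.025005 = 2.500%.

2.500%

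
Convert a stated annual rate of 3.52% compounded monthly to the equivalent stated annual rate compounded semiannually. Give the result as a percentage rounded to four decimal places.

3.5459%

EAR = (1 + 0.0352/12)^12 − 1 = 0.035773.
Solve (1 + r/2)^2 = 1.035773: r/2 = 1.035773^(1/2) − 1 = 0.017730, so r = 0.035459 = 3.5459%.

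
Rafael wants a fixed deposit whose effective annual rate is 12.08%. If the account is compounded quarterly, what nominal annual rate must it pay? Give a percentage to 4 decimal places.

(1 + r/4)^4 − 1 = 0.1208, so 1 + r/4 = 1.1208^(1/4).
r/4 = 0.028921, so r = 0.115684 = 11.5684%.

11.5684%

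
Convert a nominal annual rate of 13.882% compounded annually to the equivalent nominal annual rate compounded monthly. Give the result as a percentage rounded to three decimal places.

13.070%

Compounded annually, EAR = nominal = 0.138820.
Solve (1 + r/12)^12 = 1.138820: r/12 = 1.138820^(1/12) − 1 = 0.010892, so r = 0.130699 = 13.070%.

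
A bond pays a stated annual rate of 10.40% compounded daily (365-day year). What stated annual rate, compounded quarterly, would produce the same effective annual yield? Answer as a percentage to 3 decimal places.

EAR = (1 + 0.1040/365)^365 − 1 = 0.109584.
Solve (1 + r/4)^4 = 1.109584: r/4 = 1.109584^(1/4) − 1 = 0.026337, so r = 0.105349 = 10.535%.

10.535%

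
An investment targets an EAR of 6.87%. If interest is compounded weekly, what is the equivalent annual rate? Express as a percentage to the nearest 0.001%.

6.649%

(1 + r/52)^52 − 1 = 0.0687, so 1 + r/52 = 1.0687^(1/52).
r/52 = 0.001279, so r = 0.066485 = 6.649%.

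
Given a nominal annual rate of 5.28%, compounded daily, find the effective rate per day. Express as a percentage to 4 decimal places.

With a nominal annual rate compounded daily, the periodic rate is the nominal rate divided by 365.
i = 0.0528 / 365 = 0.0001447 = 0.0145%.

0.0145%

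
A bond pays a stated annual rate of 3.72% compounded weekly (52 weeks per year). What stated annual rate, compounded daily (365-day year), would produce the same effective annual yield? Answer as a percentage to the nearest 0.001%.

EAR = (1 + 0.0372/52)^52 − 1 = 0.037887.
Solve (1 + r/365)^365 = 1.037887: r/365 = 1.037887^(1/365) − 1 = 0.000102, so r = 0.037189 = 3.719%.

3.719%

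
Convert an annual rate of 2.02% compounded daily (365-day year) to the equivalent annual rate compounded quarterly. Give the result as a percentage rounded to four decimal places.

EAR = (1 + 0.0202/365)^365 − 1 = 0.020405.
Solve (1 + r/4)^4 = 1.020405: r/4 = 1.020405^(1/4) − 1 = 0.005063, so r = 0.020251 = 2.0251%.

2.0251%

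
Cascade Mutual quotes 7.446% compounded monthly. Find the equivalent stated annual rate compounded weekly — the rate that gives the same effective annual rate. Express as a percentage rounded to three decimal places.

EAR = (1 + 0.07446/12)^12 − 1 = 0.077054.
Solve (1 + r/52)^52 = 1.077054: r/52 = 1.077054^(1/52) − 1 = 0.001429, so r = 0.074283 = 7.428%.

7.428%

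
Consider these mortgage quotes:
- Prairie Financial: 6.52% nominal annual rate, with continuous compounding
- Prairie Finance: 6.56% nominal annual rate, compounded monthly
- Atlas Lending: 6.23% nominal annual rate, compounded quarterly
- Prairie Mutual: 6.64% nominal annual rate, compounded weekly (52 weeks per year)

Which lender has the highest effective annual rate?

Prairie Financial: e^0.0652 − 1 = 6.737%
Prairie Finance: (1 + 0.0656/12)^12 − 1 = 6.761%
Atlas Lending: (1 + 0.0623/4)^4 − 1 = 6.377%
Prairie Mutual: (1 + 0.0664/52)^52 − 1 = 6.861%
The highest effective annual rate is Prairie Mutual at 6.861%.

Prairie Mutual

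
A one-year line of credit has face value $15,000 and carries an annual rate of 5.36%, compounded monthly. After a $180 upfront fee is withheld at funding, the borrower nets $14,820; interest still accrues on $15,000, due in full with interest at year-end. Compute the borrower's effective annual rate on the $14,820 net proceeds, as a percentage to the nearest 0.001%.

6.775%

Amount owed after one year: 15,000 × (1 + 0.0536/12)^12 = 15,000 × 1.054937 = $15,824.05.
Effective rate on net proceeds: 15,824.05 / 14,820 − 1 = 0.067750 = 6.775%.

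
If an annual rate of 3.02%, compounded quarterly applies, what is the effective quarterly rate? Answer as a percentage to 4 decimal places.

With a nominal annual rate compounded quarterly, the periodic rate is the nominal rate divided by 4.
i = 0.0302 / 4 = 0.0075500 = 0.7550%.

0.7550%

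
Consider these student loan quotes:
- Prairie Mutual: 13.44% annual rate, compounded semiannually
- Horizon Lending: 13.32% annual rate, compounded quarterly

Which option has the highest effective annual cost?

Prairie Mutual: (1 + 0.1344/2)^2 − 1 = 13.892%
Horizon Lending: (1 + 0.1332/4)^4 − 1 = 14.000%
The highest effective annual rate is Horizon Lending at 14.000%.

Horizon Lending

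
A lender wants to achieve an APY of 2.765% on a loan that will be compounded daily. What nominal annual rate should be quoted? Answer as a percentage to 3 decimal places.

(1 + r/365)^365 − 1 = 0.02765, so 1 + r/365 = 1.02765^(1/365).
r/365 = 0.000075, so r = 0.027276 = 2.728%.

2.728%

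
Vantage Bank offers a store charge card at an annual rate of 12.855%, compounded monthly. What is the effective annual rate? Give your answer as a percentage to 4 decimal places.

EAR = (1 + 0.12855/12)^12 − 1.
= 1.136401 − 1 = 13.6401%.

13.6401%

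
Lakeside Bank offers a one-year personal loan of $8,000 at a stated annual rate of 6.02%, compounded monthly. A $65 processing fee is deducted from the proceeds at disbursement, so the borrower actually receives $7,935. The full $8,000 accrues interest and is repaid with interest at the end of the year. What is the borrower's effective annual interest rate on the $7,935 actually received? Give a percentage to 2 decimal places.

Amount owed after one year: 8,000 × (1 + 0.0602/12)^12 = 8,000 × 1.061889 = $8,495.11.
Effective rate on net proceeds: 8,495.11 / 7,935 − 1 = 0.070588 = 7.06%.

7.06%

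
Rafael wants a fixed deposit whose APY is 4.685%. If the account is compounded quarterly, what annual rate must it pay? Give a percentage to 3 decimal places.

(1 + r/4)^4 − 1 = 0.04685, so 1 + r/4 = 1.04685^(1/4).
r/4 = 0.011512, so r = 0.046049 = 4.605%.

4.605%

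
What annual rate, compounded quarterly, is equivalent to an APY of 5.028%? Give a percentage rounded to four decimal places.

(1 + r/4)^4 − 1 = 0.05028, so 1 + r/4 = 1.05028^(1/4).
r/4 = 0.012340, so r = 0.049359 = 4.9359%.

4.9359%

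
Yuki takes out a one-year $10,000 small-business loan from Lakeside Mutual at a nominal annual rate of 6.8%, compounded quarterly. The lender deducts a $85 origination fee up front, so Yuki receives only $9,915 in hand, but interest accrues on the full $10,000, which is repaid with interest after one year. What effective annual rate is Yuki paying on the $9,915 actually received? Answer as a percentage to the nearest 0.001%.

Amount owed after one year: 10,000 × (1 + 0.068/4)^4 = 10,000 × 1.069754 = $10,697.54.
Effective rate on net proceeds: 10,697.54 / 9,915 − 1 = 0.078925 = 7.892%.

7.892%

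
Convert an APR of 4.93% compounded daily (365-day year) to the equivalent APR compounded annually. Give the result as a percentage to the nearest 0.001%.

5.053%

EAR = (1 + 0.0493/365)^365 − 1 = 0.050532.
Compounded annually, the equivalent nominal rate is the EAR itself: 5.053%.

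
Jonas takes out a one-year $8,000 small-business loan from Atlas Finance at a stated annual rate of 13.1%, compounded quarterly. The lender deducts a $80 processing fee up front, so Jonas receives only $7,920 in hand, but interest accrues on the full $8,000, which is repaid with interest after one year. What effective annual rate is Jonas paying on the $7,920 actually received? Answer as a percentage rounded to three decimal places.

14.907%

Amount owed after one year: 8,000 × (1 + 0.131/4)^4 = 8,000 × 1.137577 = $9,100.62.
Effective rate on net proceeds: 9,100.62 / 7,920 − 1 = 0.149068 = 14.907%.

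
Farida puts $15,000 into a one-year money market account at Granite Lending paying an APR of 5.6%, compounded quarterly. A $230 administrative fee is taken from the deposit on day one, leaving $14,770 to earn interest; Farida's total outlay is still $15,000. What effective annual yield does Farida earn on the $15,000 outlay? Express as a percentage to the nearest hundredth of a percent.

4.10%

Value after one year: 14,770 × (1 + 0.056/4)^4 = 14,770 × 1.057187 = $15,614.65.
Effective yield on the $15,000 outlay: 15,614.65 / 15,000 − 1 = 0.040977 = 4.10%.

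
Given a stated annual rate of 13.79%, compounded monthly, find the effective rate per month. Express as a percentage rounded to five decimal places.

1.14917%

With a nominal annual rate compounded monthly, the periodic rate is the nominal rate divided by 12.
i = 0.1379 / 12 = 0.0114917 = 1.14917%.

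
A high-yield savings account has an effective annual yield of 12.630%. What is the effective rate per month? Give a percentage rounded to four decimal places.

0.9961%

The per-month rate i satisfies (1 + i)^12 = 1 + 0.12630.
i = 1.12630^(1/12) − 1 = 0.0099608 = 0.9961%.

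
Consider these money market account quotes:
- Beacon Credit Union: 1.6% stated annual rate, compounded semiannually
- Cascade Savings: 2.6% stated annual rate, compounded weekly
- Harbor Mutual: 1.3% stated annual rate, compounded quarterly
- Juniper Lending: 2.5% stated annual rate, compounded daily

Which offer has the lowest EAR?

Beacon Credit Union: (1 + 0.016/2)^2 − 1 = 1.606%
Cascade Savings: (1 + 0.026/52)^52 − 1 = 2.633%
Harbor Mutual: (1 + 0.013/4)^4 − 1 = 1.306%
Juniper Lending: (1 + 0.025/365)^365 − 1 = 2.531%
The lowest effective annual rate is Harbor Mutual at 1.306%.

Harbor Mutual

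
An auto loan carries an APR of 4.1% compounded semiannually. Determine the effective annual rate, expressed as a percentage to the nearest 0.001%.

4.142%

EAR = (1 + 0.041/2)^2 − 1.
= (1 + 0.020500)^2 − 1 = 1.041420 − 1 = 4.142%.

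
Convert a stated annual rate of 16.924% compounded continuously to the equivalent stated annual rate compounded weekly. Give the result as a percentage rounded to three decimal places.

EAR under continuous compounding: e^0.16924 − 1 = 0.184404.
Solve (1 + r/52)^52 = 1.184404: r/52 = 1.184404^(1/52) − 1 = 0.003260, so r = 0.169516 = 16.952%.

16.952%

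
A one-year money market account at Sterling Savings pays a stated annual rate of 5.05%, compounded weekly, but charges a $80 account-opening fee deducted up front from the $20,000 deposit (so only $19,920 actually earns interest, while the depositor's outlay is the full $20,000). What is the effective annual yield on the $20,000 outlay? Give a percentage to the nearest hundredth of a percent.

4.76%

Value after one year: 19,920 × (1 + 0.0505/52)^52 = 19,920 × 1.051771 = $20,951.28.
Effective yield on the $20,000 outlay: 20,951.28 / 20,000 − 1 = 0.047564 = 4.76%.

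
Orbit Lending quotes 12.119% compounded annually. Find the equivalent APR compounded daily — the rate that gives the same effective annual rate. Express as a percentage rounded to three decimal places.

11.441%

Compounded annually, EAR = nominal = 0.121190.
Solve (1 + r/365)^365 = 1.121190: r/365 = 1.121190^(1/365) − 1 = 0.000313, so r = 0.114409 = 11.441%.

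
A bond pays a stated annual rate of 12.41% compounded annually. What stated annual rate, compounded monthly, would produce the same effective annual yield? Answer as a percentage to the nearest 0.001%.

11.755%

Compounded annually, EAR = nominal = 0.124100.
Solve (1 + r/12)^12 = 1.124100: r/12 = 1.124100^(1/12) − 1 = 0.009796, so r = 0.117555 = 11.755%.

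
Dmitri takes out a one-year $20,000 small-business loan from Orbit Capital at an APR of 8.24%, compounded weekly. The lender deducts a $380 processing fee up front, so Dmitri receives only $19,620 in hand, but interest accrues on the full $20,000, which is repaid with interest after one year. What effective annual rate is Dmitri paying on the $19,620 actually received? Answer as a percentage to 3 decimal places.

Amount owed after one year: 20,000 × (1 + 0.0824/52)^52 = 20,000 × 1.085819 = $21,716.39.
Effective rate on net proceeds: 21,716.39 / 19,620 − 1 = 0.106849 = 10.685%.

10.685%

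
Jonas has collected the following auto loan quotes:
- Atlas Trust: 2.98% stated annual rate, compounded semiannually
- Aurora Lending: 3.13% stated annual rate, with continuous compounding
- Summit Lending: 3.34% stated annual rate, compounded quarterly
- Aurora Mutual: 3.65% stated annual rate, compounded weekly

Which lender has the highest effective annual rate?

Aurora Mutual

Atlas Trust: (1 + 0.0298/2)^2 − 1 = 3.002%
Aurora Lending: e^0.0313 − 1 = 3.179%
Summit Lending: (1 + 0.0334/4)^4 − 1 = 3.382%
Aurora Mutual: (1 + 0.0365/52)^52 − 1 = 3.716%
The highest effective annual rate is Aurora Mutual at 3.716%.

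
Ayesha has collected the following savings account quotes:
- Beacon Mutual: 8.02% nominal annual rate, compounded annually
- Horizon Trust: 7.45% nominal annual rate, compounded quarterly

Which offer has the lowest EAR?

Beacon Mutual: compounded annually, EAR = 8.020%
Horizon Trust: (1 + 0.0745/4)^4 − 1 = 7.661%
The lowest effective annual rate is Horizon Trust at 7.661%.

Horizon Trust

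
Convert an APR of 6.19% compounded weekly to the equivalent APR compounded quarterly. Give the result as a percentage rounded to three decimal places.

6.234%

EAR = (1 + 0.0619/52)^52 − 1 = 0.063817.
Solve (1 + r/4)^4 = 1.063817: r/4 = 1.063817^(1/4) − 1 = 0.015586, so r = 0.062344 = 6.234%.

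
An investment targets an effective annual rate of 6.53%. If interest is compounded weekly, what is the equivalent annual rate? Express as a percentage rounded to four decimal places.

6.3295%

(1 + r/52)^52 − 1 = 0.0653, so 1 + r/52 = 1.0653^(1/52).
r/52 = 0.001217, so r = 0.063295 = 6.3295%.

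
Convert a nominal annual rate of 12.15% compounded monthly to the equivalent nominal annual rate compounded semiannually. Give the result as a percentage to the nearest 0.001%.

EAR = (1 + 0.1215/12)^12 − 1 = 0.128500.
Solve (1 + r/2)^2 = 1.128500: r/2 = 1.128500^(1/2) − 1 = 0.062309, so r = 0.124617 = 12.462%.

12.462%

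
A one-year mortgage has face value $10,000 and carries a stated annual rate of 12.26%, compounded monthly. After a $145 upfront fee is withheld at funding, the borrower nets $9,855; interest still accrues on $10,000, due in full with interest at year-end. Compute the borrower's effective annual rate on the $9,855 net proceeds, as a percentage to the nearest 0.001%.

14.635%

Amount owed after one year: 10,000 × (1 + 0.1226/12)^12 = 10,000 × 1.129729 = $11,297.29.
Effective rate on net proceeds: 11,297.29 / 9,855 − 1 = 0.146351 = 14.635%.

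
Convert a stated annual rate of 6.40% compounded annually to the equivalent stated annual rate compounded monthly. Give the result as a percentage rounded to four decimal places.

Compounded annually, EAR = nominal = 0.064000.
Solve (1 + r/12)^12 = 1.064000: r/12 = 1.064000^(1/12) − 1 = 0.005183, so r = 0.062196 = 6.2196%.

6.2196%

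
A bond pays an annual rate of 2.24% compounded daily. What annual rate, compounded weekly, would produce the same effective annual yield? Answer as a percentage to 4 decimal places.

2.2404%

EAR = (1 + 0.0224/365)^365 − 1 = 0.022652.
Solve (1 + r/52)^52 = 1.022652: r/52 = 1.022652^(1/52) − 1 = 0.000431, so r = 0.022404 = 2.2404%.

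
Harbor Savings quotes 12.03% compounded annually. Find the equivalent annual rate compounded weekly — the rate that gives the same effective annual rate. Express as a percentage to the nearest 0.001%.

11.372%

Compounded annually, EAR = nominal = 0.120300.
Solve (1 + r/52)^52 = 1.120300: r/52 = 1.120300^(1/52) − 1 = 0.002187, so r = 0.113721 = 11.372%.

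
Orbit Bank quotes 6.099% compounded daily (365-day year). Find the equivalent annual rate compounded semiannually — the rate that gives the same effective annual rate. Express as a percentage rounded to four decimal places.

6.1924%

EAR = (1 + 0.06099/365)^365 − 1 = 0.062883.
Solve (1 + r/2)^2 = 1.062883: r/2 = 1.062883^(1/2) − 1 = 0.030962, so r = 0.061924 = 6.1924%.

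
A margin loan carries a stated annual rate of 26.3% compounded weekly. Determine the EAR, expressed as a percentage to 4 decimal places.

EAR = (1 + 0.263/52)^52 − 1.
= (1 + 0.005058)^52 − 1 = 1.299965 − 1 = 29.9965%.

29.9965%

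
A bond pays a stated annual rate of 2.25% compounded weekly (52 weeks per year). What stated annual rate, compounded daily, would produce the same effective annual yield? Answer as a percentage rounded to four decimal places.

2.2496%

EAR = (1 + 0.0225/52)^52 − 1 = 0.022750.
Solve (1 + r/365)^365 = 1.022750: r/365 = 1.022750^(1/365) − 1 = 0.000062, so r = 0.022496 = 2.2496%.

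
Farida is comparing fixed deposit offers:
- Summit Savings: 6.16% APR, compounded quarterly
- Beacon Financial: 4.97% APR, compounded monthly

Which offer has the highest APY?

Summit Savings

Summit Savings: (1 + 0.0616/4)^4 − 1 = 6.304%
Beacon Financial: (1 + 0.0497/12)^12 − 1 = 5.085%
The highest effective annual rate is Summit Savings at 6.304%.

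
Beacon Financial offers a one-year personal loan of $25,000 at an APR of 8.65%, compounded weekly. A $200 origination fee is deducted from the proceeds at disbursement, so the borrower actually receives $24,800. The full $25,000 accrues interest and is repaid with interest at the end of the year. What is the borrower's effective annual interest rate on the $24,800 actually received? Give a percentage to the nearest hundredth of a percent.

Amount owed after one year: 25,000 × (1 + 0.0865/52)^52 = 25,000 × 1.090273 = $27,256.83.
Effective rate on net proceeds: 27,256.83 / 24,800 − 1 = 0.099066 = 9.91%.

9.91%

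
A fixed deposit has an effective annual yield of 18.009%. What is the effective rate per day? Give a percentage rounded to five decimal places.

The per-day rate i satisfies (1 + i)^365 = 1 + 0.18009.
i = 1.18009^(1/365) − 1 = 0.0004538 = 0.04538%.

0.04538%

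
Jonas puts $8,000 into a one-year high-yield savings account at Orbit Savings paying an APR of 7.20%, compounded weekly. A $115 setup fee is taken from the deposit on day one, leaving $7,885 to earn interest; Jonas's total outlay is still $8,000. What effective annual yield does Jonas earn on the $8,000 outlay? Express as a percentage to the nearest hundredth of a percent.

5.92%

Value after one year: 7,885 × (1 + 0.0720/52)^52 = 7,885 × 1.074602 = $8,473.24.
Effective yield on the $8,000 outlay: 8,473.24 / 8,000 − 1 = 0.059154 = 5.92%.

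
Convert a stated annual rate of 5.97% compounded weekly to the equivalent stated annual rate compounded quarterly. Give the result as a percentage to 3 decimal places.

6.011%

EAR = (1 + 0.0597/52)^52 − 1 = 0.061482.
Solve (1 + r/4)^4 = 1.061482: r/4 = 1.061482^(1/4) − 1 = 0.015028, so r = 0.060113 = 6.011%.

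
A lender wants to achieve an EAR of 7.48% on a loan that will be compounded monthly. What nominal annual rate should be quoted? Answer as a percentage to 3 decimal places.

7.235%

(1 + r/12)^12 − 1 = 0.0748, so 1 + r/12 = 1.0748^(1/12).
r/12 = 0.006029, so r = 0.072352 = 7.235%.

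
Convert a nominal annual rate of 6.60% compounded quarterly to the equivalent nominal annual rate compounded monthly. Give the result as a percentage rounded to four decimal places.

6.5640%

EAR = (1 + 0.0660/4)^4 − 1 = 0.067652.
Solve (1 + r/12)^12 = 1.067652: r/12 = 1.067652^(1/12) − 1 = 0.005470, so r = 0.065640 = 6.5640%.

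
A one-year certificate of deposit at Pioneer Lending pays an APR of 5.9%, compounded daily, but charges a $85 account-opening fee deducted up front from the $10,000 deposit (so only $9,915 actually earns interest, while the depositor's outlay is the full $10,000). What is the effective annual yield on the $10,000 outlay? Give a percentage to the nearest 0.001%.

Value after one year: 9,915 × (1 + 0.059/365)^365 = 9,915 × 1.060770 = $10,517.54.
Effective yield on the $10,000 outlay: 10,517.54 / 10,000 − 1 = 0.051754 = 5.175%.

5.175%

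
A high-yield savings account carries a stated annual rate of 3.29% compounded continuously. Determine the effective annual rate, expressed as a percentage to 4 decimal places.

3.3447%

With continuous compounding, EAR = e^0.0329 − 1.
e^0.0329 = 1.033447, so EAR = 0.033447 = 3.3447%.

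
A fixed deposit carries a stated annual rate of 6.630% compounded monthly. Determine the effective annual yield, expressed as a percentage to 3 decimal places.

EAR = (1 + 0.06630/12)^12 − 1.
= (1 + 0.005525)^12 − 1 = 1.068352 − 1 = 6.835%.

6.835%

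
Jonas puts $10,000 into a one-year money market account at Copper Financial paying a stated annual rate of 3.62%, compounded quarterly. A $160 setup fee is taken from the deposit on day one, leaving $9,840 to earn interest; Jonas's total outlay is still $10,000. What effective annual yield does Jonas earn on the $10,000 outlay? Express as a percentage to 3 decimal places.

2.011%

Value after one year: 9,840 × (1 + 0.0362/4)^4 = 9,840 × 1.036694 = $10,201.07.
Effective yield on the $10,000 outlay: 10,201.07 / 10,000 − 1 = 0.020107 = 2.011%.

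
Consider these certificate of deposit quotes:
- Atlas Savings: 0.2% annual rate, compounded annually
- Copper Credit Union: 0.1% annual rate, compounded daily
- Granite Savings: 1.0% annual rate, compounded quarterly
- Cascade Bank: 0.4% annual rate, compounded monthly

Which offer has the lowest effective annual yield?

Copper Credit Union

Atlas Savings: compounded annually, EAR = 0.200%
Copper Credit Union: (1 + 0.001/365)^365 − 1 = 0.100%
Granite Savings: (1 + 0.010/4)^4 − 1 = 1.004%
Cascade Bank: (1 + 0.004/12)^12 − 1 = 0.401%
The lowest effective annual rate is Copper Credit Union at 0.100%.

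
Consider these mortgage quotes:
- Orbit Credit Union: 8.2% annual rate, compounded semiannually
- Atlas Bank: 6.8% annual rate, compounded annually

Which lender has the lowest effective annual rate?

Orbit Credit Union: (1 + 0.082/2)^2 − 1 = 8.368%
Atlas Bank: compounded annually, EAR = 6.800%
The lowest effective annual rate is Atlas Bank at 6.800%.

Atlas Bank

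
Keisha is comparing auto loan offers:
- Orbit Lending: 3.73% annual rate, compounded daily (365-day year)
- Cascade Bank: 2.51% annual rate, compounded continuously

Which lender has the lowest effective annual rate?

Cascade Bank

Orbit Lending: (1 + 0.0373/365)^365 − 1 = 3.800%
Cascade Bank: e^0.0251 − 1 = 2.542%
The lowest effective annual rate is Cascade Bank at 2.542%.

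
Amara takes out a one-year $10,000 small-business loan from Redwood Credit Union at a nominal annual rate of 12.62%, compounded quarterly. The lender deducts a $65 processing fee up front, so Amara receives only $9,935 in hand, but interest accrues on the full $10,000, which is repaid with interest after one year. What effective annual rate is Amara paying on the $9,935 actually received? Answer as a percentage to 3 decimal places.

13.971%

Amount owed after one year: 10,000 × (1 + 0.1262/4)^4 = 10,000 × 1.132299 = $11,322.99.
Effective rate on net proceeds: 11,322.99 / 9,935 − 1 = 0.139707 = 13.971%.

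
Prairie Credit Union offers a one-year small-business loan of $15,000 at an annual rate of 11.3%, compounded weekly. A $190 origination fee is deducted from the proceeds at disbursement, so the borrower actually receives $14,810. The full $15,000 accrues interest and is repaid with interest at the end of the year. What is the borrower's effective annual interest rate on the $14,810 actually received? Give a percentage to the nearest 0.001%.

Amount owed after one year: 15,000 × (1 + 0.113/52)^52 = 15,000 × 1.119495 = $16,792.42.
Effective rate on net proceeds: 16,792.42 / 14,810 − 1 = 0.133857 = 13.386%.

13.386%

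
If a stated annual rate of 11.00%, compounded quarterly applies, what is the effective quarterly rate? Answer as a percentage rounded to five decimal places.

With a nominal annual rate compounded quarterly, the periodic rate is the nominal rate divided by 4.
i = 0.1100 / 4 = 0.0275000 = 2.75000%.

2.75000%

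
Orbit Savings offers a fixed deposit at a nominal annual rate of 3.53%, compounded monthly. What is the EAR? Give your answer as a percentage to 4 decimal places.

3.5877%

EAR = (1 + 0.0353/12)^12 − 1.
= 1.035877 − 1 = 3.5877%.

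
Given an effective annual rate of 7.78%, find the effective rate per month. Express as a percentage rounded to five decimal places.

The per-month rate i satisfies (1 + i)^12 = 1 + 0.0778.
i = 1.0778^(1/12) − 1 = 0.0062630 = 0.62630%.

0.62630%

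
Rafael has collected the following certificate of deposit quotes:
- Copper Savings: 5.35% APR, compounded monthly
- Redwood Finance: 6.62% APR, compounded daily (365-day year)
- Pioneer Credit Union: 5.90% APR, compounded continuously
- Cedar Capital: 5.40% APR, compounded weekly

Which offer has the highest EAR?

Copper Savings: (1 + 0.0535/12)^12 − 1 = 5.483%
Redwood Finance: (1 + 0.0662/365)^365 − 1 = 6.843%
Pioneer Credit Union: e^0.0590 − 1 = 6.078%
Cedar Capital: (1 + 0.0540/52)^52 − 1 = 5.546%
The highest effective annual rate is Redwood Finance at 6.843%.

Redwood Finance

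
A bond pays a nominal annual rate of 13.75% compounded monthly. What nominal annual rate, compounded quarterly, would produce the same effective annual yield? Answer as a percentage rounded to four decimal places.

EAR = (1 + 0.1375/12)^12 − 1 = 0.146505.
Solve (1 + r/4)^4 = 1.146505: r/4 = 1.146505^(1/4) − 1 = 0.034770, so r = 0.139082 = 13.9082%.

13.9082%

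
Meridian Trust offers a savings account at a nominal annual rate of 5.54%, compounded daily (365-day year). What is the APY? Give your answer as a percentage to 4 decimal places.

EAR = (1 + 0.0554/365)^365 − 1.
= (1 + 0.000152)^365 − 1 = 1.056959 − 1 = 5.6959%.

5.6959%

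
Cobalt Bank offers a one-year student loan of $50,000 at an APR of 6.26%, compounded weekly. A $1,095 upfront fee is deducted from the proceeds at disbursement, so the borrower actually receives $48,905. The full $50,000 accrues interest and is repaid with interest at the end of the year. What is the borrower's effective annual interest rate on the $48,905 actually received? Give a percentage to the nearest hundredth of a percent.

Amount owed after one year: 50,000 × (1 + 0.0626/52)^52 = 50,000 × 1.064561 = $53,228.04.
Effective rate on net proceeds: 53,228.04 / 48,905 − 1 = 0.088397 = 8.84%.

8.84%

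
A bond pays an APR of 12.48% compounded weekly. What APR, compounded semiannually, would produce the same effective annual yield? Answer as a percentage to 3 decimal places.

12.862%

EAR = (1 + 0.1248/52)^52 − 1 = 0.132752.
Solve (1 + r/2)^2 = 1.132752: r/2 = 1.132752^(1/2) − 1 = 0.064308, so r = 0.128617 = 12.862%.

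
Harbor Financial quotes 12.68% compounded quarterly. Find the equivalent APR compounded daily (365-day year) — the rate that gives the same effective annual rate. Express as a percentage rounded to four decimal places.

12.4853%

EAR = (1 + 0.1268/4)^4 − 1 = 0.132958.
Solve (1 + r/365)^365 = 1.132958: r/365 = 1.132958^(1/365) − 1 = 0.000342, so r = 0.124853 = 12.4853%.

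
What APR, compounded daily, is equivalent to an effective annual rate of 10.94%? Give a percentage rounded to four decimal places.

(1 + r/365)^365 − 1 = 0.1094, so 1 + r/365 = 1.1094^(1/365).
r/365 = 0.000284, so r = 0.103834 = 10.3834%.

10.3834%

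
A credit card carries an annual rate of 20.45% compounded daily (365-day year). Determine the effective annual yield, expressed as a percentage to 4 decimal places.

22.6841%

EAR = (1 + 0.2045/365)^365 − 1.
= 1.226841 − 1 = 22.6841%.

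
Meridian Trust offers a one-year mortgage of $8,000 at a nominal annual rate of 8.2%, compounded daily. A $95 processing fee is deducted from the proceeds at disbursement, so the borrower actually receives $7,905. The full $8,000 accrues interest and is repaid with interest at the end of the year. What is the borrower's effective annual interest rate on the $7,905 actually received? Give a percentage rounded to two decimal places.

Amount owed after one year: 8,000 × (1 + 0.082/365)^365 = 8,000 × 1.085446 = $8,683.57.
Effective rate on net proceeds: 8,683.57 / 7,905 − 1 = 0.098490 = 9.85%.

9.85%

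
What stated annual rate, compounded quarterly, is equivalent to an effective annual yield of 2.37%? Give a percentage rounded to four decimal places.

(1 + r/4)^4 − 1 = 0.0237, so 1 + r/4 = 1.0237^(1/4).
r/4 = 0.005873, so r = 0.023492 = 2.3492%.

2.3492%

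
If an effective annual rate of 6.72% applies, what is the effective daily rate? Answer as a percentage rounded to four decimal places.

The per-day rate i satisfies (1 + i)^365 = 1 + 0.0672.
i = 1.0672^(1/365) − 1 = 0.0001782 = 0.0178%.

0.0178%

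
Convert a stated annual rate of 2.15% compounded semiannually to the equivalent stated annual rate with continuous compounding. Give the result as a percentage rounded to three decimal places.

EAR = (1 + 0.0215/2)^2 − 1 = 0.021616.
Equivalent continuous rate: r = ln(1 + 0.021616) = 0.021385 = 2.139%.

2.139%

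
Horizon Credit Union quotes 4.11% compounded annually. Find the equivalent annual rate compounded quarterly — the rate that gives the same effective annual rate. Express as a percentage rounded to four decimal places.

4.0481%

Compounded annually, EAR = nominal = 0.041100.
Solve (1 + r/4)^4 = 1.041100: r/4 = 1.041100^(1/4) − 1 = 0.010120, so r = 0.040481 = 4.0481%.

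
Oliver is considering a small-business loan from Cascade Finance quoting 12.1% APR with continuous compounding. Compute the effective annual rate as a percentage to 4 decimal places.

12.8625%

With continuous compounding, EAR = e^0.121 − 1.
e^0.121 = 1.128625, so EAR = 0.128625 = 12.8625%.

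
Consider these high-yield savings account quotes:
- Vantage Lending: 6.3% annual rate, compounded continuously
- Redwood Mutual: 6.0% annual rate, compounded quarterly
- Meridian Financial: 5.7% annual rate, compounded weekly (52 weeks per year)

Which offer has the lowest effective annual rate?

Vantage Lending: e^0.063 − 1 = 6.503%
Redwood Mutual: (1 + 0.060/4)^4 − 1 = 6.136%
Meridian Financial: (1 + 0.057/52)^52 − 1 = 5.862%
The lowest effective annual rate is Meridian Financial at 5.862%.

Meridian Financial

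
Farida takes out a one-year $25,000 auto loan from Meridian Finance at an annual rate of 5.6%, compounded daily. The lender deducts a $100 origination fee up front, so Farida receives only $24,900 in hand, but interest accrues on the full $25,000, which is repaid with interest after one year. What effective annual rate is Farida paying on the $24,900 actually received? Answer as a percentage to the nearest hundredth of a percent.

Amount owed after one year: 25,000 × (1 + 0.056/365)^365 = 25,000 × 1.057593 = $26,439.83.
Effective rate on net proceeds: 26,439.83 / 24,900 − 1 = 0.061841 = 6.18%.

6.18%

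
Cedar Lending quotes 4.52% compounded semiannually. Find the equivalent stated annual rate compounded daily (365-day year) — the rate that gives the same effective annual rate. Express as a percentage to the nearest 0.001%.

EAR = (1 + 0.0452/2)^2 − 1 = 0.045711.
Solve (1 + r/365)^365 = 1.045711: r/365 = 1.045711^(1/365) − 1 = 0.000122, so r = 0.044700 = 4.470%.

4.470%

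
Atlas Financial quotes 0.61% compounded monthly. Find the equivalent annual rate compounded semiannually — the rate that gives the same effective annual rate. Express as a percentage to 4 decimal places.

EAR = (1 + 0.0061/12)^12 − 1 = 0.006117.
Solve (1 + r/2)^2 = 1.006117: r/2 = 1.006117^(1/2) − 1 = 0.003054, so r = 0.006108 = 0.6108%.

0.6108%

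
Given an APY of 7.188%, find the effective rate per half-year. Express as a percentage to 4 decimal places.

3.5316%

The per-half-year rate i satisfies (1 + i)^2 = 1 + 0.07188.
i = 1.07188^(1/2) − 1 = 0.0353164 = 3.5316%.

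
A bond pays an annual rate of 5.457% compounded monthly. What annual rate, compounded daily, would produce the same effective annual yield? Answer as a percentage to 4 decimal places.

EAR = (1 + 0.05457/12)^12 − 1 = 0.055956.
Solve (1 + r/365)^365 = 1.055956: r/365 = 1.055956^(1/365) − 1 = 0.000149, so r = 0.054450 = 5.4450%.

5.4450%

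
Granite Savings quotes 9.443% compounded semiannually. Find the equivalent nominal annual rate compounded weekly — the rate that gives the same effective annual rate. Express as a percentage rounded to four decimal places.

9.2350%

EAR = (1 + 0.09443/2)^2 − 1 = 0.096659.
Solve (1 + r/52)^52 = 1.096659: r/52 = 1.096659^(1/52) − 1 = 0.001776, so r = 0.092350 = 9.2350%.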